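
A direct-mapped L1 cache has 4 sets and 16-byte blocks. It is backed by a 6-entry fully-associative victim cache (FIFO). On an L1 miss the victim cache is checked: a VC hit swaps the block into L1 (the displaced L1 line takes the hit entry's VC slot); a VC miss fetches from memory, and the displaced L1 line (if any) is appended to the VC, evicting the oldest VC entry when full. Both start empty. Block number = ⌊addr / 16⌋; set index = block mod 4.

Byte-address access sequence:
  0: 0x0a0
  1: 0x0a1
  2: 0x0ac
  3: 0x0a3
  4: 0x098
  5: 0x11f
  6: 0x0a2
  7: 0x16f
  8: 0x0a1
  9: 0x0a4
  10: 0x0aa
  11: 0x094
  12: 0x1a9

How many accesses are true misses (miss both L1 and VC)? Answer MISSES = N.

MISSES = 5

#0 0xa0→b10/s2 MISS; vc=[]
#1 0xa1→b10/s2 L1-HIT; vc=[]
#2 0xac→b10/s2 L1-HIT; vc=[]
#3 0xa3→b10/s2 L1-HIT; vc=[]
#4 0x98→b9/s1 MISS; vc=[]
#5 0x11f→b17/s1 MISS; vc=[9]
#6 0xa2→b10/s2 L1-HIT; vc=[9]
#7 0x16f→b22/s2 MISS; vc=[9,10]
#8 0xa1→b10/s2 VC-HIT; vc=[9,22]
#9 0xa4→b10/s2 L1-HIT; vc=[9,22]
#10 0xaa→b10/s2 L1-HIT; vc=[9,22]
#11 0x94→b9/s1 VC-HIT; vc=[17,22]
#12 0x1a9→b26/s2 MISS; vc=[17,22,10]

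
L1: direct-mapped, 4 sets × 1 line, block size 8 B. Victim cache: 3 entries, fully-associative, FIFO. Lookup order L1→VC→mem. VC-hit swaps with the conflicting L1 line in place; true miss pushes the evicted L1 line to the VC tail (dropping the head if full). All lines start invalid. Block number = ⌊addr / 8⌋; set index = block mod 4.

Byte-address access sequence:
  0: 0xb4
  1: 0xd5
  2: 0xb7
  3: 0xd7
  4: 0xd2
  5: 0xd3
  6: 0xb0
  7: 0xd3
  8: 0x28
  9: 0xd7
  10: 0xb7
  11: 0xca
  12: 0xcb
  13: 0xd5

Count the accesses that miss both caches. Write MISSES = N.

#0 0xb4→b22/s2 MISS; vc=[]
#1 0xd5→b26/s2 MISS; vc=[22]
#2 0xb7→b22/s2 VC-HIT; vc=[26]
#3 0xd7→b26/s2 VC-HIT; vc=[22]
#4 0xd2→b26/s2 L1-HIT; vc=[22]
#5 0xd3→b26/s2 L1-HIT; vc=[22]
#6 0xb0→b22/s2 VC-HIT; vc=[26]
#7 0xd3→b26/s2 VC-HIT; vc=[22]
#8 0x28→b5/s1 MISS; vc=[22]
#9 0xd7→b26/s2 L1-HIT; vc=[22]
#10 0xb7→b22/s2 VC-HIT; vc=[26]
#11 0xca→b25/s1 MISS; vc=[26,5]
#12 0xcb→b25/s1 L1-HIT; vc=[26,5]
#13 0xd5→b26/s2 VC-HIT; vc=[22,5]

MISSES = 4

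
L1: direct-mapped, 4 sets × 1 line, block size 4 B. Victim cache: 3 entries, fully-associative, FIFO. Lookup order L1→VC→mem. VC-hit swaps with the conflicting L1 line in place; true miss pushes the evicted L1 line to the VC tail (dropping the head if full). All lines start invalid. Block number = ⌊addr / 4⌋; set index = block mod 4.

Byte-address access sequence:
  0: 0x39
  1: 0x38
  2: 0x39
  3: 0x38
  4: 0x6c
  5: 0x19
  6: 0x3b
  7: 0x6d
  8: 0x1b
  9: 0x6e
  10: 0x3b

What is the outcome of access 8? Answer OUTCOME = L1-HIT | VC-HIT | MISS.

OUTCOME = VC-HIT

#0 0x39→b14/s2 MISS; vc=[]
#1 0x38→b14/s2 L1-HIT; vc=[]
#2 0x39→b14/s2 L1-HIT; vc=[]
#3 0x38→b14/s2 L1-HIT; vc=[]
#4 0x6c→b27/s3 MISS; vc=[]
#5 0x19→b6/s2 MISS; vc=[14]
#6 0x3b→b14/s2 VC-HIT; vc=[6]
#7 0x6d→b27/s3 L1-HIT; vc=[6]
#8 0x1b→b6/s2 VC-HIT; vc=[14]
#9 0x6e→b27/s3 L1-HIT; vc=[14]
#10 0x3b→b14/s2 VC-HIT; vc=[6]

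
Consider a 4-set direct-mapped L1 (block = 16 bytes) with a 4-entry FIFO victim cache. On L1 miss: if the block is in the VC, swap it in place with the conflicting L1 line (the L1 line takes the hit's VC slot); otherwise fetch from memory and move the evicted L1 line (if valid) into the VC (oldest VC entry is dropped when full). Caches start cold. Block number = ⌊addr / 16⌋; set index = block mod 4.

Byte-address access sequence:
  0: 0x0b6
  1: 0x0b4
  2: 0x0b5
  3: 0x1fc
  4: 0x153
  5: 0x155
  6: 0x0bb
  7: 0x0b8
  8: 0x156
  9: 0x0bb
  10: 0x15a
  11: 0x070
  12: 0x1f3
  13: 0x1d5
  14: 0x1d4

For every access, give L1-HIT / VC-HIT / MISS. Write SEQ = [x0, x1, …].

0: 0xb6 (blk 11, set 3) → MISS  vc=[]
1: 0xb4 (blk 11, set 3) → L1-HIT  vc=[]
2: 0xb5 (blk 11, set 3) → L1-HIT  vc=[]
3: 0x1fc (blk 31, set 3) → MISS  vc=[11]
4: 0x153 (blk 21, set 1) → MISS  vc=[11]
5: 0x155 (blk 21, set 1) → L1-HIT  vc=[11]
6: 0xbb (blk 11, set 3) → VC-HIT  vc=[31]
7: 0xb8 (blk 11, set 3) → L1-HIT  vc=[31]
8: 0x156 (blk 21, set 1) → L1-HIT  vc=[31]
9: 0xbb (blk 11, set 3) → L1-HIT  vc=[31]
10: 0x15a (blk 21, set 1) → L1-HIT  vc=[31]
11: 0x70 (blk 7, set 3) → MISS  vc=[31, 11]
12: 0x1f3 (blk 31, set 3) → VC-HIT  vc=[7, 11]
13: 0x1d5 (blk 29, set 1) → MISS  vc=[7, 11, 21]
14: 0x1d4 (blk 29, set 1) → L1-HIT  vc=[7, 11, 21]

SEQ = [MISS, L1-HIT, L1-HIT, MISS, MISS, L1-HIT, VC-HIT, L1-HIT, L1-HIT, L1-HIT, L1-HIT, MISS, VC-HIT, MISS, L1-HIT]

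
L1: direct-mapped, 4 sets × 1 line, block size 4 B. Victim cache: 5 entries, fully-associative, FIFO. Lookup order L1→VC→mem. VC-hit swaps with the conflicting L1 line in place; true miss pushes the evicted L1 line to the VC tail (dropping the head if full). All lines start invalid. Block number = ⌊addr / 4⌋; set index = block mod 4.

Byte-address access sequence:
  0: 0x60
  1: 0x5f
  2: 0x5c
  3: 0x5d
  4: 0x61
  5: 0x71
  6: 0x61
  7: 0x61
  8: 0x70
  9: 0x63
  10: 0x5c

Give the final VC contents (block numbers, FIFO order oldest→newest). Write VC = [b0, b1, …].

  [0] addr=0x60 blk=24 s=0: MISS | VC []
  [1] addr=0x5f blk=23 s=3: MISS | VC []
  [2] addr=0x5c blk=23 s=3: L1-HIT | VC []
  [3] addr=0x5d blk=23 s=3: L1-HIT | VC []
  [4] addr=0x61 blk=24 s=0: L1-HIT | VC []
  [5] addr=0x71 blk=28 s=0: MISS | VC [24]
  [6] addr=0x61 blk=24 s=0: VC-HIT | VC [28]
  [7] addr=0x61 blk=24 s=0: L1-HIT | VC [28]
  [8] addr=0x70 blk=28 s=0: VC-HIT | VC [24]
  [9] addr=0x63 blk=24 s=0: VC-HIT | VC [28]
  [10] addr=0x5c blk=23 s=3: L1-HIT | VC [28]

VC = [28]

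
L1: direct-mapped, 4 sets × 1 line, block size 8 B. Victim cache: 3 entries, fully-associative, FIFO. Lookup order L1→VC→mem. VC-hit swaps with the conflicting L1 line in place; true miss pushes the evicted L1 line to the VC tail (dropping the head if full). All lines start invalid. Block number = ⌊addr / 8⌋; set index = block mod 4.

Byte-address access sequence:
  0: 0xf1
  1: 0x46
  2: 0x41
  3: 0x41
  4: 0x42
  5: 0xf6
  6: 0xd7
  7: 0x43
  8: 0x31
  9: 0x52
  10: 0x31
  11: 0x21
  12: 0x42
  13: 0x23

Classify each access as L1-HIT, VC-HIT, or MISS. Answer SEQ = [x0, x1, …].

SEQ = [MISS, MISS, L1-HIT, L1-HIT, L1-HIT, L1-HIT, MISS, L1-HIT, MISS, MISS, VC-HIT, MISS, VC-HIT, VC-HIT]

0: 0xf1 (blk 30, set 2) → MISS  vc=[]
1: 0x46 (blk 8, set 0) → MISS  vc=[]
2: 0x41 (blk 8, set 0) → L1-HIT  vc=[]
3: 0x41 (blk 8, set 0) → L1-HIT  vc=[]
4: 0x42 (blk 8, set 0) → L1-HIT  vc=[]
5: 0xf6 (blk 30, set 2) → L1-HIT  vc=[]
6: 0xd7 (blk 26, set 2) → MISS  vc=[30]
7: 0x43 (blk 8, set 0) → L1-HIT  vc=[30]
8: 0x31 (blk 6, set 2) → MISS  vc=[30, 26]
9: 0x52 (blk 10, set 2) → MISS  vc=[30, 26, 6]
10: 0x31 (blk 6, set 2) → VC-HIT  vc=[30, 26, 10]
11: 0x21 (blk 4, set 0) → MISS  vc=[26, 10, 8]
12: 0x42 (blk 8, set 0) → VC-HIT  vc=[26, 10, 4]
13: 0x23 (blk 4, set 0) → VC-HIT  vc=[26, 10, 8]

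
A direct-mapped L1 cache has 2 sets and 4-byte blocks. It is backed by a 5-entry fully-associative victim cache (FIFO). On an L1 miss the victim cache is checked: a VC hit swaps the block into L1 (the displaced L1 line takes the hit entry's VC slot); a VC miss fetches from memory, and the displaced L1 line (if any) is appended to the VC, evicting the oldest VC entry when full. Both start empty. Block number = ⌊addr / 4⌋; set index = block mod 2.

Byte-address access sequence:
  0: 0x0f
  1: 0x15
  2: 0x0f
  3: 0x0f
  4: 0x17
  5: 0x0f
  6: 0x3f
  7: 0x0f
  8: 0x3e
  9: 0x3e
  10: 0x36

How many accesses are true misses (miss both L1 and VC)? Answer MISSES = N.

MISSES = 4

#0 0xf→b3/s1 MISS; vc=[]
#1 0x15→b5/s1 MISS; vc=[3]
#2 0xf→b3/s1 VC-HIT; vc=[5]
#3 0xf→b3/s1 L1-HIT; vc=[5]
#4 0x17→b5/s1 VC-HIT; vc=[3]
#5 0xf→b3/s1 VC-HIT; vc=[5]
#6 0x3f→b15/s1 MISS; vc=[5,3]
#7 0xf→b3/s1 VC-HIT; vc=[5,15]
#8 0x3e→b15/s1 VC-HIT; vc=[5,3]
#9 0x3e→b15/s1 L1-HIT; vc=[5,3]
#10 0x36→b13/s1 MISS; vc=[5,3,15]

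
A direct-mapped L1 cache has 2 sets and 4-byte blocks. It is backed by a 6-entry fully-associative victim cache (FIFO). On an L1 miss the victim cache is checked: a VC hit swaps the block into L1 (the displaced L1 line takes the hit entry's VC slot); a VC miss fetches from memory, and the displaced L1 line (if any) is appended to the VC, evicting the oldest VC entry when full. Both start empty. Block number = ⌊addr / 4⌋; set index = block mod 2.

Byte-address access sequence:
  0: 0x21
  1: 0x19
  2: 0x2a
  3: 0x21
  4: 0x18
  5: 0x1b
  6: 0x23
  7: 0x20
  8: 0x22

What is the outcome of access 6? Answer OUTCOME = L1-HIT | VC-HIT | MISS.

  [0] addr=0x21 blk=8 s=0: MISS | VC []
  [1] addr=0x19 blk=6 s=0: MISS | VC [8]
  [2] addr=0x2a blk=10 s=0: MISS | VC [8, 6]
  [3] addr=0x21 blk=8 s=0: VC-HIT | VC [10, 6]
  [4] addr=0x18 blk=6 s=0: VC-HIT | VC [10, 8]
  [5] addr=0x1b blk=6 s=0: L1-HIT | VC [10, 8]
  [6] addr=0x23 blk=8 s=0: VC-HIT | VC [10, 6]
  [7] addr=0x20 blk=8 s=0: L1-HIT | VC [10, 6]
  [8] addr=0x22 blk=8 s=0: L1-HIT | VC [10, 6]

OUTCOME = VC-HIT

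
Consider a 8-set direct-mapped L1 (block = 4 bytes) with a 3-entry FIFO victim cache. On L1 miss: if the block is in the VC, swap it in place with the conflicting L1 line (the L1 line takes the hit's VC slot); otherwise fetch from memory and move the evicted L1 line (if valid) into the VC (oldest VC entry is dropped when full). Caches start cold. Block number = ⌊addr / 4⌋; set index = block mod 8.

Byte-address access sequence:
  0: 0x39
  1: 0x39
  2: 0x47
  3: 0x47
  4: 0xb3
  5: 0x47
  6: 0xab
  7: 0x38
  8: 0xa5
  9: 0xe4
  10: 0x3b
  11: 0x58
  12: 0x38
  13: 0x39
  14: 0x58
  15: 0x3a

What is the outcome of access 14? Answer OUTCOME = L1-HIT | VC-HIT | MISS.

OUTCOME = VC-HIT

0: 0x39 (blk 14, set 6) → MISS  vc=[]
1: 0x39 (blk 14, set 6) → L1-HIT  vc=[]
2: 0x47 (blk 17, set 1) → MISS  vc=[]
3: 0x47 (blk 17, set 1) → L1-HIT  vc=[]
4: 0xb3 (blk 44, set 4) → MISS  vc=[]
5: 0x47 (blk 17, set 1) → L1-HIT  vc=[]
6: 0xab (blk 42, set 2) → MISS  vc=[]
7: 0x38 (blk 14, set 6) → L1-HIT  vc=[]
8: 0xa5 (blk 41, set 1) → MISS  vc=[17]
9: 0xe4 (blk 57, set 1) → MISS  vc=[17, 41]
10: 0x3b (blk 14, set 6) → L1-HIT  vc=[17, 41]
11: 0x58 (blk 22, set 6) → MISS  vc=[17, 41, 14]
12: 0x38 (blk 14, set 6) → VC-HIT  vc=[17, 41, 22]
13: 0x39 (blk 14, set 6) → L1-HIT  vc=[17, 41, 22]
14: 0x58 (blk 22, set 6) → VC-HIT  vc=[17, 41, 14]
15: 0x3a (blk 14, set 6) → VC-HIT  vc=[17, 41, 22]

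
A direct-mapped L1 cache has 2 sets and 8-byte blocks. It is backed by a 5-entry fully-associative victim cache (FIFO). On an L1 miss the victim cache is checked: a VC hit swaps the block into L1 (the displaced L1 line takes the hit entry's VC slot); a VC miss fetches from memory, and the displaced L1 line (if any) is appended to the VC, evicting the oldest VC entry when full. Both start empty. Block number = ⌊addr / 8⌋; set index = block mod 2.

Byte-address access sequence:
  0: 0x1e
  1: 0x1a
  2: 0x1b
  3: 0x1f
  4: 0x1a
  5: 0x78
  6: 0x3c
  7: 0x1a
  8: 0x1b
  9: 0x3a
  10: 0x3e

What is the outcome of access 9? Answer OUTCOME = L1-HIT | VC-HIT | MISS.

OUTCOME = VC-HIT

  [0] addr=0x1e blk=3 s=1: MISS | VC []
  [1] addr=0x1a blk=3 s=1: L1-HIT | VC []
  [2] addr=0x1b blk=3 s=1: L1-HIT | VC []
  [3] addr=0x1f blk=3 s=1: L1-HIT | VC []
  [4] addr=0x1a blk=3 s=1: L1-HIT | VC []
  [5] addr=0x78 blk=15 s=1: MISS | VC [3]
  [6] addr=0x3c blk=7 s=1: MISS | VC [3, 15]
  [7] addr=0x1a blk=3 s=1: VC-HIT | VC [7, 15]
  [8] addr=0x1b blk=3 s=1: L1-HIT | VC [7, 15]
  [9] addr=0x3a blk=7 s=1: VC-HIT | VC [3, 15]
  [10] addr=0x3e blk=7 s=1: L1-HIT | VC [3, 15]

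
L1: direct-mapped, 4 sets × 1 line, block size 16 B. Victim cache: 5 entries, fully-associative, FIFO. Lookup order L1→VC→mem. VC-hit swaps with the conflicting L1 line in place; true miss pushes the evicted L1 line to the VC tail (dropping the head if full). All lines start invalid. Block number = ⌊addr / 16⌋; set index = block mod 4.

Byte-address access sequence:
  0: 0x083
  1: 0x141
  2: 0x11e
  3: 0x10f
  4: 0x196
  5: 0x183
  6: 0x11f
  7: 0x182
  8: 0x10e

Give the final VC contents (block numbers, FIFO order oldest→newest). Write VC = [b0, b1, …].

VC = [8, 20, 25, 24]

#0 0x83→b8/s0 MISS; vc=[]
#1 0x141→b20/s0 MISS; vc=[8]
#2 0x11e→b17/s1 MISS; vc=[8]
#3 0x10f→b16/s0 MISS; vc=[8,20]
#4 0x196→b25/s1 MISS; vc=[8,20,17]
#5 0x183→b24/s0 MISS; vc=[8,20,17,16]
#6 0x11f→b17/s1 VC-HIT; vc=[8,20,25,16]
#7 0x182→b24/s0 L1-HIT; vc=[8,20,25,16]
#8 0x10e→b16/s0 VC-HIT; vc=[8,20,25,24]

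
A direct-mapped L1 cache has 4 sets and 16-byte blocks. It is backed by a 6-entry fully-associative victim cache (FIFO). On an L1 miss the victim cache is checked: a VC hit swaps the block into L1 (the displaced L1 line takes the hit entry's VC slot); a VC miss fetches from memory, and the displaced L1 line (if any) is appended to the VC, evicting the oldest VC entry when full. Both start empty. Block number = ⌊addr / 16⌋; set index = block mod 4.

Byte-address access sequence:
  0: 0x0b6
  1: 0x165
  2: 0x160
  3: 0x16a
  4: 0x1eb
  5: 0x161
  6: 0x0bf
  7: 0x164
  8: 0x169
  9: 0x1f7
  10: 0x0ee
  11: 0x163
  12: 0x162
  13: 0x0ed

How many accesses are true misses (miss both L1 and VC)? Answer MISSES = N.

#0 0xb6→b11/s3 MISS; vc=[]
#1 0x165→b22/s2 MISS; vc=[]
#2 0x160→b22/s2 L1-HIT; vc=[]
#3 0x16a→b22/s2 L1-HIT; vc=[]
#4 0x1eb→b30/s2 MISS; vc=[22]
#5 0x161→b22/s2 VC-HIT; vc=[30]
#6 0xbf→b11/s3 L1-HIT; vc=[30]
#7 0x164→b22/s2 L1-HIT; vc=[30]
#8 0x169→b22/s2 L1-HIT; vc=[30]
#9 0x1f7→b31/s3 MISS; vc=[30,11]
#10 0xee→b14/s2 MISS; vc=[30,11,22]
#11 0x163→b22/s2 VC-HIT; vc=[30,11,14]
#12 0x162→b22/s2 L1-HIT; vc=[30,11,14]
#13 0xed→b14/s2 VC-HIT; vc=[30,11,22]

MISSES = 5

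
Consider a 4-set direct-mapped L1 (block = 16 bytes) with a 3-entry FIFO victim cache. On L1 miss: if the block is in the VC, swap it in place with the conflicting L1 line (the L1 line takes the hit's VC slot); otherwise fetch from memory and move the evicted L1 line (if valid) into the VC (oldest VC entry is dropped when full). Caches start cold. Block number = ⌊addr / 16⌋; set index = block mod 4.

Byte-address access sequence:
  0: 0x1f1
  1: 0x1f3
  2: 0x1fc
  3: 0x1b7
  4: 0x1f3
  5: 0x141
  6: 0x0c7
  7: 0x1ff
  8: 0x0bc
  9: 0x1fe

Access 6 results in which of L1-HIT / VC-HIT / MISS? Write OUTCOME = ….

OUTCOME = MISS

0: 0x1f1 (blk 31, set 3) → MISS  vc=[]
1: 0x1f3 (blk 31, set 3) → L1-HIT  vc=[]
2: 0x1fc (blk 31, set 3) → L1-HIT  vc=[]
3: 0x1b7 (blk 27, set 3) → MISS  vc=[31]
4: 0x1f3 (blk 31, set 3) → VC-HIT  vc=[27]
5: 0x141 (blk 20, set 0) → MISS  vc=[27]
6: 0xc7 (blk 12, set 0) → MISS  vc=[27, 20]
7: 0x1ff (blk 31, set 3) → L1-HIT  vc=[27, 20]
8: 0xbc (blk 11, set 3) → MISS  vc=[27, 20, 31]
9: 0x1fe (blk 31, set 3) → VC-HIT  vc=[27, 20, 11]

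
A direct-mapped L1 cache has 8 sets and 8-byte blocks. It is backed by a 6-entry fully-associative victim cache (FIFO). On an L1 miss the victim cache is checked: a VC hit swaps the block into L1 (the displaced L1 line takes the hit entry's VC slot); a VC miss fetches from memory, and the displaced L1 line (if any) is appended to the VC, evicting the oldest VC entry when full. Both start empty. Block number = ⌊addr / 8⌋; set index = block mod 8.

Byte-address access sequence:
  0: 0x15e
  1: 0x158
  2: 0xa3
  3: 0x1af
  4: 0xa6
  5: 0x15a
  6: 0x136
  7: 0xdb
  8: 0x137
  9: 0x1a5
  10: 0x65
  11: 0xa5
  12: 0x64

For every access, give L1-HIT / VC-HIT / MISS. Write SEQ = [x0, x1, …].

  [0] addr=0x15e blk=43 s=3: MISS | VC []
  [1] addr=0x158 blk=43 s=3: L1-HIT | VC []
  [2] addr=0xa3 blk=20 s=4: MISS | VC []
  [3] addr=0x1af blk=53 s=5: MISS | VC []
  [4] addr=0xa6 blk=20 s=4: L1-HIT | VC []
  [5] addr=0x15a blk=43 s=3: L1-HIT | VC []
  [6] addr=0x136 blk=38 s=6: MISS | VC []
  [7] addr=0xdb blk=27 s=3: MISS | VC [43]
  [8] addr=0x137 blk=38 s=6: L1-HIT | VC [43]
  [9] addr=0x1a5 blk=52 s=4: MISS | VC [43, 20]
  [10] addr=0x65 blk=12 s=4: MISS | VC [43, 20, 52]
  [11] addr=0xa5 blk=20 s=4: VC-HIT | VC [43, 12, 52]
  [12] addr=0x64 blk=12 s=4: VC-HIT | VC [43, 20, 52]

SEQ = [MISS, L1-HIT, MISS, MISS, L1-HIT, L1-HIT, MISS, MISS, L1-HIT, MISS, MISS, VC-HIT, VC-HIT]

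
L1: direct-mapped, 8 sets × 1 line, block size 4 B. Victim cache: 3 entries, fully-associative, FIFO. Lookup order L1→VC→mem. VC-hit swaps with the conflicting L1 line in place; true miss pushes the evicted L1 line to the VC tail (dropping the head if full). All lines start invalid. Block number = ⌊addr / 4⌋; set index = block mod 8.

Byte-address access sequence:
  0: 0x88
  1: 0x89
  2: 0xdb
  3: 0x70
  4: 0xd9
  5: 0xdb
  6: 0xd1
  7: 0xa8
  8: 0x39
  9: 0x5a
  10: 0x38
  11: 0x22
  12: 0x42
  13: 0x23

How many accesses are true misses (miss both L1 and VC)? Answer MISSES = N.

  [0] addr=0x88 blk=34 s=2: MISS | VC []
  [1] addr=0x89 blk=34 s=2: L1-HIT | VC []
  [2] addr=0xdb blk=54 s=6: MISS | VC []
  [3] addr=0x70 blk=28 s=4: MISS | VC []
  [4] addr=0xd9 blk=54 s=6: L1-HIT | VC []
  [5] addr=0xdb blk=54 s=6: L1-HIT | VC []
  [6] addr=0xd1 blk=52 s=4: MISS | VC [28]
  [7] addr=0xa8 blk=42 s=2: MISS | VC [28, 34]
  [8] addr=0x39 blk=14 s=6: MISS | VC [28, 34, 54]
  [9] addr=0x5a blk=22 s=6: MISS | VC [34, 54, 14]
  [10] addr=0x38 blk=14 s=6: VC-HIT | VC [34, 54, 22]
  [11] addr=0x22 blk=8 s=0: MISS | VC [34, 54, 22]
  [12] addr=0x42 blk=16 s=0: MISS | VC [54, 22, 8]
  [13] addr=0x23 blk=8 s=0: VC-HIT | VC [54, 22, 16]

MISSES = 9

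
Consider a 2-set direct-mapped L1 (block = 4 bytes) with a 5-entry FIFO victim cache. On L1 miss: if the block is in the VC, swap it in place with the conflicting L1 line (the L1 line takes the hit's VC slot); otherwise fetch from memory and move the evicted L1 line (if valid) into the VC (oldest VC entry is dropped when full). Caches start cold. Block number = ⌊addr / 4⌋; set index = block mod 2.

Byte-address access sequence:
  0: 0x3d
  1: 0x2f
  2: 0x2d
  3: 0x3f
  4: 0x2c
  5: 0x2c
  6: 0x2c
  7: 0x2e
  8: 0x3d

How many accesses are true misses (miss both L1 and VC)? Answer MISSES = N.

MISSES = 2

  [0] addr=0x3d blk=15 s=1: MISS | VC []
  [1] addr=0x2f blk=11 s=1: MISS | VC [15]
  [2] addr=0x2d blk=11 s=1: L1-HIT | VC [15]
  [3] addr=0x3f blk=15 s=1: VC-HIT | VC [11]
  [4] addr=0x2c blk=11 s=1: VC-HIT | VC [15]
  [5] addr=0x2c blk=11 s=1: L1-HIT | VC [15]
  [6] addr=0x2c blk=11 s=1: L1-HIT | VC [15]
  [7] addr=0x2e blk=11 s=1: L1-HIT | VC [15]
  [8] addr=0x3d blk=15 s=1: VC-HIT | VC [11]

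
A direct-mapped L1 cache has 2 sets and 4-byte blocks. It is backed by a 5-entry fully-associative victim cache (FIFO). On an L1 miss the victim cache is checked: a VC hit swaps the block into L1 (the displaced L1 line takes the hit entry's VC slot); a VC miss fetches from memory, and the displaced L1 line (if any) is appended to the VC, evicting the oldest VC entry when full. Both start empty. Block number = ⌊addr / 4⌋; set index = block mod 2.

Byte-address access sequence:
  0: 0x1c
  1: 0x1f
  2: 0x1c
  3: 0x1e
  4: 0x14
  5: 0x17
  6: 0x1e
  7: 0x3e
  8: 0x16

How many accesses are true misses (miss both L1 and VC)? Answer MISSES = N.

  [0] addr=0x1c blk=7 s=1: MISS | VC []
  [1] addr=0x1f blk=7 s=1: L1-HIT | VC []
  [2] addr=0x1c blk=7 s=1: L1-HIT | VC []
  [3] addr=0x1e blk=7 s=1: L1-HIT | VC []
  [4] addr=0x14 blk=5 s=1: MISS | VC [7]
  [5] addr=0x17 blk=5 s=1: L1-HIT | VC [7]
  [6] addr=0x1e blk=7 s=1: VC-HIT | VC [5]
  [7] addr=0x3e blk=15 s=1: MISS | VC [5, 7]
  [8] addr=0x16 blk=5 s=1: VC-HIT | VC [15, 7]

MISSES = 3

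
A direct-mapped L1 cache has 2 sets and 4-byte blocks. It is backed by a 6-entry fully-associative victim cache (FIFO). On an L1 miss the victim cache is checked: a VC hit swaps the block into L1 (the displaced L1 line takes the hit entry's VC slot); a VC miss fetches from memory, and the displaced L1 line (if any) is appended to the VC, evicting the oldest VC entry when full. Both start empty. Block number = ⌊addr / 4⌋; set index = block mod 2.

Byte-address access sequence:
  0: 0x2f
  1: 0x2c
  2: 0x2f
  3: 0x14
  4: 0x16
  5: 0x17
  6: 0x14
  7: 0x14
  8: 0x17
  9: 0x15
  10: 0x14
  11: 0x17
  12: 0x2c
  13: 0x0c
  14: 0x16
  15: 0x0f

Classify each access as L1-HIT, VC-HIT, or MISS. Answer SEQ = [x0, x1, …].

#0 0x2f→b11/s1 MISS; vc=[]
#1 0x2c→b11/s1 L1-HIT; vc=[]
#2 0x2f→b11/s1 L1-HIT; vc=[]
#3 0x14→b5/s1 MISS; vc=[11]
#4 0x16→b5/s1 L1-HIT; vc=[11]
#5 0x17→b5/s1 L1-HIT; vc=[11]
#6 0x14→b5/s1 L1-HIT; vc=[11]
#7 0x14→b5/s1 L1-HIT; vc=[11]
#8 0x17→b5/s1 L1-HIT; vc=[11]
#9 0x15→b5/s1 L1-HIT; vc=[11]
#10 0x14→b5/s1 L1-HIT; vc=[11]
#11 0x17→b5/s1 L1-HIT; vc=[11]
#12 0x2c→b11/s1 VC-HIT; vc=[5]
#13 0xc→b3/s1 MISS; vc=[5,11]
#14 0x16→b5/s1 VC-HIT; vc=[3,11]
#15 0xf→b3/s1 VC-HIT; vc=[5,11]

SEQ = [MISS, L1-HIT, L1-HIT, MISS, L1-HIT, L1-HIT, L1-HIT, L1-HIT, L1-HIT, L1-HIT, L1-HIT, L1-HIT, VC-HIT, MISS, VC-HIT, VC-HIT]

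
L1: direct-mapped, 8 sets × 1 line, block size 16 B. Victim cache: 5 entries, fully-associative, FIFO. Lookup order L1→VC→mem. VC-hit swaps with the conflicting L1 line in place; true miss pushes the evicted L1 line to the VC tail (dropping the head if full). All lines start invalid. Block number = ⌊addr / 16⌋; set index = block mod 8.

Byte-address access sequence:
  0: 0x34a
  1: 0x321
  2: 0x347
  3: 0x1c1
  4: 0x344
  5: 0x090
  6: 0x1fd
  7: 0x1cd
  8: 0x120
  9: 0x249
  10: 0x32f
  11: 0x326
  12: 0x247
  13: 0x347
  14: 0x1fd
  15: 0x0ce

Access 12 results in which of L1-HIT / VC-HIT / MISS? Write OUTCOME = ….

OUTCOME = L1-HIT

  [0] addr=0x34a blk=52 s=4: MISS | VC []
  [1] addr=0x321 blk=50 s=2: MISS | VC []
  [2] addr=0x347 blk=52 s=4: L1-HIT | VC []
  [3] addr=0x1c1 blk=28 s=4: MISS | VC [52]
  [4] addr=0x344 blk=52 s=4: VC-HIT | VC [28]
  [5] addr=0x90 blk=9 s=1: MISS | VC [28]
  [6] addr=0x1fd blk=31 s=7: MISS | VC [28]
  [7] addr=0x1cd blk=28 s=4: VC-HIT | VC [52]
  [8] addr=0x120 blk=18 s=2: MISS | VC [52, 50]
  [9] addr=0x249 blk=36 s=4: MISS | VC [52, 50, 28]
  [10] addr=0x32f blk=50 s=2: VC-HIT | VC [52, 18, 28]
  [11] addr=0x326 blk=50 s=2: L1-HIT | VC [52, 18, 28]
  [12] addr=0x247 blk=36 s=4: L1-HIT | VC [52, 18, 28]
  [13] addr=0x347 blk=52 s=4: VC-HIT | VC [36, 18, 28]
  [14] addr=0x1fd blk=31 s=7: L1-HIT | VC [36, 18, 28]
  [15] addr=0xce blk=12 s=4: MISS | VC [36, 18, 28, 52]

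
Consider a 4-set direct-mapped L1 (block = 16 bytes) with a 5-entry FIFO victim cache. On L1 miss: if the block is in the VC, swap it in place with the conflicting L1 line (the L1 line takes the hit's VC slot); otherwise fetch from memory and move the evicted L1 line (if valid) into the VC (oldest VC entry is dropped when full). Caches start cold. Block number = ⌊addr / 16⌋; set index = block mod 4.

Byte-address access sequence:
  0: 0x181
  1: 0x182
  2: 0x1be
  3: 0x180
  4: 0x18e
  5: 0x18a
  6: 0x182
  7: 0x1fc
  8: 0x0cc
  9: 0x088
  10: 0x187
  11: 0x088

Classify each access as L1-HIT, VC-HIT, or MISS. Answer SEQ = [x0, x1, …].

SEQ = [MISS, L1-HIT, MISS, L1-HIT, L1-HIT, L1-HIT, L1-HIT, MISS, MISS, MISS, VC-HIT, VC-HIT]

#0 0x181→b24/s0 MISS; vc=[]
#1 0x182→b24/s0 L1-HIT; vc=[]
#2 0x1be→b27/s3 MISS; vc=[]
#3 0x180→b24/s0 L1-HIT; vc=[]
#4 0x18e→b24/s0 L1-HIT; vc=[]
#5 0x18a→b24/s0 L1-HIT; vc=[]
#6 0x182→b24/s0 L1-HIT; vc=[]
#7 0x1fc→b31/s3 MISS; vc=[27]
#8 0xcc→b12/s0 MISS; vc=[27,24]
#9 0x88→b8/s0 MISS; vc=[27,24,12]
#10 0x187→b24/s0 VC-HIT; vc=[27,8,12]
#11 0x88→b8/s0 VC-HIT; vc=[27,24,12]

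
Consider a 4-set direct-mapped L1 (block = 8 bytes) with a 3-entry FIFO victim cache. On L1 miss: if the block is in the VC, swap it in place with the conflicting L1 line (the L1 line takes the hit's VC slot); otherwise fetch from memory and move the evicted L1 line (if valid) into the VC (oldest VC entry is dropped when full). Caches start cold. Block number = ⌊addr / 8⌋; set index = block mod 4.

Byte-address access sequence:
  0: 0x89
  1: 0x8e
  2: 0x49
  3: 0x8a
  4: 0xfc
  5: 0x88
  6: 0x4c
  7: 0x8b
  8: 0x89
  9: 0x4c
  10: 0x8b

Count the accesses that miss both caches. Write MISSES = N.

MISSES = 3

0: 0x89 (blk 17, set 1) → MISS  vc=[]
1: 0x8e (blk 17, set 1) → L1-HIT  vc=[]
2: 0x49 (blk 9, set 1) → MISS  vc=[17]
3: 0x8a (blk 17, set 1) → VC-HIT  vc=[9]
4: 0xfc (blk 31, set 3) → MISS  vc=[9]
5: 0x88 (blk 17, set 1) → L1-HIT  vc=[9]
6: 0x4c (blk 9, set 1) → VC-HIT  vc=[17]
7: 0x8b (blk 17, set 1) → VC-HIT  vc=[9]
8: 0x89 (blk 17, set 1) → L1-HIT  vc=[9]
9: 0x4c (blk 9, set 1) → VC-HIT  vc=[17]
10: 0x8b (blk 17, set 1) → VC-HIT  vc=[9]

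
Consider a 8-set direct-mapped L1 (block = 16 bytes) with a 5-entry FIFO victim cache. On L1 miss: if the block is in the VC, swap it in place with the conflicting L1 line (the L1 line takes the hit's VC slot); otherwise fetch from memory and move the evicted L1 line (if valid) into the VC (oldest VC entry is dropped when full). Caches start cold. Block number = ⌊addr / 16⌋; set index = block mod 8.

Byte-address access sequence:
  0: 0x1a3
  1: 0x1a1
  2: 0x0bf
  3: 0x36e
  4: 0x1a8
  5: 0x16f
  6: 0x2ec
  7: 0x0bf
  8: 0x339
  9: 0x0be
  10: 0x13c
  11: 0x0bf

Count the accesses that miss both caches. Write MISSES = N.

#0 0x1a3→b26/s2 MISS; vc=[]
#1 0x1a1→b26/s2 L1-HIT; vc=[]
#2 0xbf→b11/s3 MISS; vc=[]
#3 0x36e→b54/s6 MISS; vc=[]
#4 0x1a8→b26/s2 L1-HIT; vc=[]
#5 0x16f→b22/s6 MISS; vc=[54]
#6 0x2ec→b46/s6 MISS; vc=[54,22]
#7 0xbf→b11/s3 L1-HIT; vc=[54,22]
#8 0x339→b51/s3 MISS; vc=[54,22,11]
#9 0xbe→b11/s3 VC-HIT; vc=[54,22,51]
#10 0x13c→b19/s3 MISS; vc=[54,22,51,11]
#11 0xbf→b11/s3 VC-HIT; vc=[54,22,51,19]

MISSES = 7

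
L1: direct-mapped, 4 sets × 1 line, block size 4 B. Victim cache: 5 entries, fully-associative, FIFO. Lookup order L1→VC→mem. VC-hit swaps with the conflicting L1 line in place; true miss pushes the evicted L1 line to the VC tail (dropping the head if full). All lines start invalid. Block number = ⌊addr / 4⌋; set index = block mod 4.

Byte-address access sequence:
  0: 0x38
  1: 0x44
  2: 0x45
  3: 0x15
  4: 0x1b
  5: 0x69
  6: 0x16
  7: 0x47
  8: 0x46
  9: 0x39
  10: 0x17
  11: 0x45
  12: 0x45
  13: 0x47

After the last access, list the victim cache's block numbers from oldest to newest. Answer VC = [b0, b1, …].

#0 0x38→b14/s2 MISS; vc=[]
#1 0x44→b17/s1 MISS; vc=[]
#2 0x45→b17/s1 L1-HIT; vc=[]
#3 0x15→b5/s1 MISS; vc=[17]
#4 0x1b→b6/s2 MISS; vc=[17,14]
#5 0x69→b26/s2 MISS; vc=[17,14,6]
#6 0x16→b5/s1 L1-HIT; vc=[17,14,6]
#7 0x47→b17/s1 VC-HIT; vc=[5,14,6]
#8 0x46→b17/s1 L1-HIT; vc=[5,14,6]
#9 0x39→b14/s2 VC-HIT; vc=[5,26,6]
#10 0x17→b5/s1 VC-HIT; vc=[17,26,6]
#11 0x45→b17/s1 VC-HIT; vc=[5,26,6]
#12 0x45→b17/s1 L1-HIT; vc=[5,26,6]
#13 0x47→b17/s1 L1-HIT; vc=[5,26,6]

VC = [5, 26, 6]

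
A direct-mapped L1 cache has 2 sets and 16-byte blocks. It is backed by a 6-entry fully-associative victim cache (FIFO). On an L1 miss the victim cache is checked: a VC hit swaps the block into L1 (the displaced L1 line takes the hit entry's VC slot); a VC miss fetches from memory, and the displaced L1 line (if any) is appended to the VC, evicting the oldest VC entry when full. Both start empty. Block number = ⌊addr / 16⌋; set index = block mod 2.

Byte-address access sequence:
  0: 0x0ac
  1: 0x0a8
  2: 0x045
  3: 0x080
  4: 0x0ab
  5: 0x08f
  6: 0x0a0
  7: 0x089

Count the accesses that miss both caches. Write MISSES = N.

  [0] addr=0xac blk=10 s=0: MISS | VC []
  [1] addr=0xa8 blk=10 s=0: L1-HIT | VC []
  [2] addr=0x45 blk=4 s=0: MISS | VC [10]
  [3] addr=0x80 blk=8 s=0: MISS | VC [10, 4]
  [4] addr=0xab blk=10 s=0: VC-HIT | VC [8, 4]
  [5] addr=0x8f blk=8 s=0: VC-HIT | VC [10, 4]
  [6] addr=0xa0 blk=10 s=0: VC-HIT | VC [8, 4]
  [7] addr=0x89 blk=8 s=0: VC-HIT | VC [10, 4]

MISSES = 3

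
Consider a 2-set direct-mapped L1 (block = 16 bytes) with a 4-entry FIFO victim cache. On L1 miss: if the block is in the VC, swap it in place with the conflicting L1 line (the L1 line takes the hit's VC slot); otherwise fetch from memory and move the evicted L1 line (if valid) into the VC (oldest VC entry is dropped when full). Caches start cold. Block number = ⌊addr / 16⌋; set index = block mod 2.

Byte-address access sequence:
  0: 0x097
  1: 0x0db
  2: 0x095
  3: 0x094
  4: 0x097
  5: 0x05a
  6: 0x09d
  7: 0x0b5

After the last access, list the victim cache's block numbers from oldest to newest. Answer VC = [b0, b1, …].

VC = [13, 5, 9]

  [0] addr=0x97 blk=9 s=1: MISS | VC []
  [1] addr=0xdb blk=13 s=1: MISS | VC [9]
  [2] addr=0x95 blk=9 s=1: VC-HIT | VC [13]
  [3] addr=0x94 blk=9 s=1: L1-HIT | VC [13]
  [4] addr=0x97 blk=9 s=1: L1-HIT | VC [13]
  [5] addr=0x5a blk=5 s=1: MISS | VC [13, 9]
  [6] addr=0x9d blk=9 s=1: VC-HIT | VC [13, 5]
  [7] addr=0xb5 blk=11 s=1: MISS | VC [13, 5, 9]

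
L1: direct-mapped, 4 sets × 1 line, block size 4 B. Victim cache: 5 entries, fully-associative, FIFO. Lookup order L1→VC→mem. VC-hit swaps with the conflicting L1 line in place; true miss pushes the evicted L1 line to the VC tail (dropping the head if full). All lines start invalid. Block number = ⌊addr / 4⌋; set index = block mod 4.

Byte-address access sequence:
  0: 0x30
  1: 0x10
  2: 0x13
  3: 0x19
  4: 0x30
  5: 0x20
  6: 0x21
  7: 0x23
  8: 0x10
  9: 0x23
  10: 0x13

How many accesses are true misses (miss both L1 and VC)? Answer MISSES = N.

#0 0x30→b12/s0 MISS; vc=[]
#1 0x10→b4/s0 MISS; vc=[12]
#2 0x13→b4/s0 L1-HIT; vc=[12]
#3 0x19→b6/s2 MISS; vc=[12]
#4 0x30→b12/s0 VC-HIT; vc=[4]
#5 0x20→b8/s0 MISS; vc=[4,12]
#6 0x21→b8/s0 L1-HIT; vc=[4,12]
#7 0x23→b8/s0 L1-HIT; vc=[4,12]
#8 0x10→b4/s0 VC-HIT; vc=[8,12]
#9 0x23→b8/s0 VC-HIT; vc=[4,12]
#10 0x13→b4/s0 VC-HIT; vc=[8,12]

MISSES = 4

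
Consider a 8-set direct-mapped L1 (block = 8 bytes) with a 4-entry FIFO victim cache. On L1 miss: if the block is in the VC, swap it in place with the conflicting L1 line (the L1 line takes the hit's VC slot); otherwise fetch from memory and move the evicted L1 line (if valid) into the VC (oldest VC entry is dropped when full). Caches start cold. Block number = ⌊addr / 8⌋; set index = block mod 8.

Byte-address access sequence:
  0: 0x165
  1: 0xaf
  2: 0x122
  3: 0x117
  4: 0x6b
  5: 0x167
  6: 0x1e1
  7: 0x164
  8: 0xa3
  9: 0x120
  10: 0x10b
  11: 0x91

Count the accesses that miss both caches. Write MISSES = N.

MISSES = 9

0: 0x165 (blk 44, set 4) → MISS  vc=[]
1: 0xaf (blk 21, set 5) → MISS  vc=[]
2: 0x122 (blk 36, set 4) → MISS  vc=[44]
3: 0x117 (blk 34, set 2) → MISS  vc=[44]
4: 0x6b (blk 13, set 5) → MISS  vc=[44, 21]
5: 0x167 (blk 44, set 4) → VC-HIT  vc=[36, 21]
6: 0x1e1 (blk 60, set 4) → MISS  vc=[36, 21, 44]
7: 0x164 (blk 44, set 4) → VC-HIT  vc=[36, 21, 60]
8: 0xa3 (blk 20, set 4) → MISS  vc=[36, 21, 60, 44]
9: 0x120 (blk 36, set 4) → VC-HIT  vc=[20, 21, 60, 44]
10: 0x10b (blk 33, set 1) → MISS  vc=[20, 21, 60, 44]
11: 0x91 (blk 18, set 2) → MISS  vc=[21, 60, 44, 34]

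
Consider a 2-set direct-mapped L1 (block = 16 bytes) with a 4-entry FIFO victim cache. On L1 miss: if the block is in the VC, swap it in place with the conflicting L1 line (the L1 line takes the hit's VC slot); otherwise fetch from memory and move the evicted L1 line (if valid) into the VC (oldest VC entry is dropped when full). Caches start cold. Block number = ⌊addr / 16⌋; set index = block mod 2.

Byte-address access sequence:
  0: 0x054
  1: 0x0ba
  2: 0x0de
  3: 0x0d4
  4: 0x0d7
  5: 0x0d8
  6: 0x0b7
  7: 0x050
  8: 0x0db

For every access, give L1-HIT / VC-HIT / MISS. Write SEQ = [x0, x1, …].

SEQ = [MISS, MISS, MISS, L1-HIT, L1-HIT, L1-HIT, VC-HIT, VC-HIT, VC-HIT]

#0 0x54→b5/s1 MISS; vc=[]
#1 0xba→b11/s1 MISS; vc=[5]
#2 0xde→b13/s1 MISS; vc=[5,11]
#3 0xd4→b13/s1 L1-HIT; vc=[5,11]
#4 0xd7→b13/s1 L1-HIT; vc=[5,11]
#5 0xd8→b13/s1 L1-HIT; vc=[5,11]
#6 0xb7→b11/s1 VC-HIT; vc=[5,13]
#7 0x50→b5/s1 VC-HIT; vc=[11,13]
#8 0xdb→b13/s1 VC-HIT; vc=[11,5]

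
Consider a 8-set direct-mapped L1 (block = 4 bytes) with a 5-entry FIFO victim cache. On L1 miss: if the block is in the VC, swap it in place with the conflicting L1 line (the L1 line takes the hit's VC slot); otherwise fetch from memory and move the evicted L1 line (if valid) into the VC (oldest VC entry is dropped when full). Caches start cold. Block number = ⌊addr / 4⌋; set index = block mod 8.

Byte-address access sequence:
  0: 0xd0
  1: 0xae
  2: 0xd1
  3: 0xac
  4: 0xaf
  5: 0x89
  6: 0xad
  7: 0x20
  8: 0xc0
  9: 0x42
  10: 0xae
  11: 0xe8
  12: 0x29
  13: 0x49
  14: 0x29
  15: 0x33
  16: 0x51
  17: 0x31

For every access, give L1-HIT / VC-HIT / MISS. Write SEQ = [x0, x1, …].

SEQ = [MISS, MISS, L1-HIT, L1-HIT, L1-HIT, MISS, L1-HIT, MISS, MISS, MISS, L1-HIT, MISS, MISS, MISS, VC-HIT, MISS, MISS, VC-HIT]

0: 0xd0 (blk 52, set 4) → MISS  vc=[]
1: 0xae (blk 43, set 3) → MISS  vc=[]
2: 0xd1 (blk 52, set 4) → L1-HIT  vc=[]
3: 0xac (blk 43, set 3) → L1-HIT  vc=[]
4: 0xaf (blk 43, set 3) → L1-HIT  vc=[]
5: 0x89 (blk 34, set 2) → MISS  vc=[]
6: 0xad (blk 43, set 3) → L1-HIT  vc=[]
7: 0x20 (blk 8, set 0) → MISS  vc=[]
8: 0xc0 (blk 48, set 0) → MISS  vc=[8]
9: 0x42 (blk 16, set 0) → MISS  vc=[8, 48]
10: 0xae (blk 43, set 3) → L1-HIT  vc=[8, 48]
11: 0xe8 (blk 58, set 2) → MISS  vc=[8, 48, 34]
12: 0x29 (blk 10, set 2) → MISS  vc=[8, 48, 34, 58]
13: 0x49 (blk 18, set 2) → MISS  vc=[8, 48, 34, 58, 10]
14: 0x29 (blk 10, set 2) → VC-HIT  vc=[8, 48, 34, 58, 18]
15: 0x33 (blk 12, set 4) → MISS  vc=[48, 34, 58, 18, 52]
16: 0x51 (blk 20, set 4) → MISS  vc=[34, 58, 18, 52, 12]
17: 0x31 (blk 12, set 4) → VC-HIT  vc=[34, 58, 18, 52, 20]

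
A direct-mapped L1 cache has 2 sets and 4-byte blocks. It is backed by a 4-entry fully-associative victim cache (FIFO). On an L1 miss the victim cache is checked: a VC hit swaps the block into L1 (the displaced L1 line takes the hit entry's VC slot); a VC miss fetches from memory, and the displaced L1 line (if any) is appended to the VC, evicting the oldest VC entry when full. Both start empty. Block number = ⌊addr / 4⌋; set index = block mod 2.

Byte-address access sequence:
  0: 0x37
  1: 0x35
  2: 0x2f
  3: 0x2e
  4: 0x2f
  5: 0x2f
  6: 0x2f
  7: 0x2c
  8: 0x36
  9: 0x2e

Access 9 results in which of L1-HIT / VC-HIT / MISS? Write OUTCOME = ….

OUTCOME = VC-HIT

#0 0x37→b13/s1 MISS; vc=[]
#1 0x35→b13/s1 L1-HIT; vc=[]
#2 0x2f→b11/s1 MISS; vc=[13]
#3 0x2e→b11/s1 L1-HIT; vc=[13]
#4 0x2f→b11/s1 L1-HIT; vc=[13]
#5 0x2f→b11/s1 L1-HIT; vc=[13]
#6 0x2f→b11/s1 L1-HIT; vc=[13]
#7 0x2c→b11/s1 L1-HIT; vc=[13]
#8 0x36→b13/s1 VC-HIT; vc=[11]
#9 0x2e→b11/s1 VC-HIT; vc=[13]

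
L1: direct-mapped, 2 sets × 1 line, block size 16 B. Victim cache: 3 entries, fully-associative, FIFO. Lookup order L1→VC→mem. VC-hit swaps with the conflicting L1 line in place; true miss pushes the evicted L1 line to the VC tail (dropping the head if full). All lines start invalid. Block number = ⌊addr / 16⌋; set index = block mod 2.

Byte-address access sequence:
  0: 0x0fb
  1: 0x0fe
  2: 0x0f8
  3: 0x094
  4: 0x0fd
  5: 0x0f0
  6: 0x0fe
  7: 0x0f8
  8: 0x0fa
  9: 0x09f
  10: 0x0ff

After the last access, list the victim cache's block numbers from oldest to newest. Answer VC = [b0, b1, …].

VC = [9]

  [0] addr=0xfb blk=15 s=1: MISS | VC []
  [1] addr=0xfe blk=15 s=1: L1-HIT | VC []
  [2] addr=0xf8 blk=15 s=1: L1-HIT | VC []
  [3] addr=0x94 blk=9 s=1: MISS | VC [15]
  [4] addr=0xfd blk=15 s=1: VC-HIT | VC [9]
  [5] addr=0xf0 blk=15 s=1: L1-HIT | VC [9]
  [6] addr=0xfe blk=15 s=1: L1-HIT | VC [9]
  [7] addr=0xf8 blk=15 s=1: L1-HIT | VC [9]
  [8] addr=0xfa blk=15 s=1: L1-HIT | VC [9]
  [9] addr=0x9f blk=9 s=1: VC-HIT | VC [15]
  [10] addr=0xff blk=15 s=1: VC-HIT | VC [9]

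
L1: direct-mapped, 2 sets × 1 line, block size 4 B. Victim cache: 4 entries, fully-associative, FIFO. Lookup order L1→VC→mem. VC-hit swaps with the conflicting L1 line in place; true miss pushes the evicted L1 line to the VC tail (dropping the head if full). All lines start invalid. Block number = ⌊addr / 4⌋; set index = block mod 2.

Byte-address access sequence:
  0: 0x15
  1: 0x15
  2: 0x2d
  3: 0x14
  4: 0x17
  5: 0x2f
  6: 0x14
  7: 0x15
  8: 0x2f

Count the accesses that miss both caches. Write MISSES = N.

MISSES = 2

  [0] addr=0x15 blk=5 s=1: MISS | VC []
  [1] addr=0x15 blk=5 s=1: L1-HIT | VC []
  [2] addr=0x2d blk=11 s=1: MISS | VC [5]
  [3] addr=0x14 blk=5 s=1: VC-HIT | VC [11]
  [4] addr=0x17 blk=5 s=1: L1-HIT | VC [11]
  [5] addr=0x2f blk=11 s=1: VC-HIT | VC [5]
  [6] addr=0x14 blk=5 s=1: VC-HIT | VC [11]
  [7] addr=0x15 blk=5 s=1: L1-HIT | VC [11]
  [8] addr=0x2f blk=11 s=1: VC-HIT | VC [5]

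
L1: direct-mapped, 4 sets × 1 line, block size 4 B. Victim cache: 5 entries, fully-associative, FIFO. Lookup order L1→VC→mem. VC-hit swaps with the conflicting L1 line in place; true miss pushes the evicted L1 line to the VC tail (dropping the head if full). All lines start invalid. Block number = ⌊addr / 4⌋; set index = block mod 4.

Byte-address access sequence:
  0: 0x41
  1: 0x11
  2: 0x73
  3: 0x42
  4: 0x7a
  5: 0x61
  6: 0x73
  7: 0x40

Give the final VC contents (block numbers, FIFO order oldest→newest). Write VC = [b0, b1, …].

#0 0x41→b16/s0 MISS; vc=[]
#1 0x11→b4/s0 MISS; vc=[16]
#2 0x73→b28/s0 MISS; vc=[16,4]
#3 0x42→b16/s0 VC-HIT; vc=[28,4]
#4 0x7a→b30/s2 MISS; vc=[28,4]
#5 0x61→b24/s0 MISS; vc=[28,4,16]
#6 0x73→b28/s0 VC-HIT; vc=[24,4,16]
#7 0x40→b16/s0 VC-HIT; vc=[24,4,28]

VC = [24, 4, 28]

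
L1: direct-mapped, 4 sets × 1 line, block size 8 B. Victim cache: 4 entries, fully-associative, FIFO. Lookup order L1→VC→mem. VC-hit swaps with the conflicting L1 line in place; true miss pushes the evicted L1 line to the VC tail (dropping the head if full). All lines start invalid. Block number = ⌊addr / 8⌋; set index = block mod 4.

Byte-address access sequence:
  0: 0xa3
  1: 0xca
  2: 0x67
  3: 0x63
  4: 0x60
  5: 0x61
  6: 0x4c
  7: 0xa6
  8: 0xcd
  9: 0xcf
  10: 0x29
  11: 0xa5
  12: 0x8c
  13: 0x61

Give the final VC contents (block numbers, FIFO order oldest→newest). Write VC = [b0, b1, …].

0: 0xa3 (blk 20, set 0) → MISS  vc=[]
1: 0xca (blk 25, set 1) → MISS  vc=[]
2: 0x67 (blk 12, set 0) → MISS  vc=[20]
3: 0x63 (blk 12, set 0) → L1-HIT  vc=[20]
4: 0x60 (blk 12, set 0) → L1-HIT  vc=[20]
5: 0x61 (blk 12, set 0) → L1-HIT  vc=[20]
6: 0x4c (blk 9, set 1) → MISS  vc=[20, 25]
7: 0xa6 (blk 20, set 0) → VC-HIT  vc=[12, 25]
8: 0xcd (blk 25, set 1) → VC-HIT  vc=[12, 9]
9: 0xcf (blk 25, set 1) → L1-HIT  vc=[12, 9]
10: 0x29 (blk 5, set 1) → MISS  vc=[12, 9, 25]
11: 0xa5 (blk 20, set 0) → L1-HIT  vc=[12, 9, 25]
12: 0x8c (blk 17, set 1) → MISS  vc=[12, 9, 25, 5]
13: 0x61 (blk 12, set 0) → VC-HIT  vc=[20, 9, 25, 5]

VC = [20, 9, 25, 5]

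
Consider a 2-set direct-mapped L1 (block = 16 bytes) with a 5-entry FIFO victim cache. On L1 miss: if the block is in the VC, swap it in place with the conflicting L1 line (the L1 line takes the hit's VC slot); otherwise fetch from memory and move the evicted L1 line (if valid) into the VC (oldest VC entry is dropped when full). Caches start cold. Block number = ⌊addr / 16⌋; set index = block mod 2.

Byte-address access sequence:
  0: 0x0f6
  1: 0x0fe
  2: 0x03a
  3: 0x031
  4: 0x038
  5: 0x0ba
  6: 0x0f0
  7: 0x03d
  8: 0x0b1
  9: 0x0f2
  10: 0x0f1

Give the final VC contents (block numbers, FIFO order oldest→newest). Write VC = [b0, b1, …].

VC = [3, 11]

#0 0xf6→b15/s1 MISS; vc=[]
#1 0xfe→b15/s1 L1-HIT; vc=[]
#2 0x3a→b3/s1 MISS; vc=[15]
#3 0x31→b3/s1 L1-HIT; vc=[15]
#4 0x38→b3/s1 L1-HIT; vc=[15]
#5 0xba→b11/s1 MISS; vc=[15,3]
#6 0xf0→b15/s1 VC-HIT; vc=[11,3]
#7 0x3d→b3/s1 VC-HIT; vc=[11,15]
#8 0xb1→b11/s1 VC-HIT; vc=[3,15]
#9 0xf2→b15/s1 VC-HIT; vc=[3,11]
#10 0xf1→b15/s1 L1-HIT; vc=[3,11]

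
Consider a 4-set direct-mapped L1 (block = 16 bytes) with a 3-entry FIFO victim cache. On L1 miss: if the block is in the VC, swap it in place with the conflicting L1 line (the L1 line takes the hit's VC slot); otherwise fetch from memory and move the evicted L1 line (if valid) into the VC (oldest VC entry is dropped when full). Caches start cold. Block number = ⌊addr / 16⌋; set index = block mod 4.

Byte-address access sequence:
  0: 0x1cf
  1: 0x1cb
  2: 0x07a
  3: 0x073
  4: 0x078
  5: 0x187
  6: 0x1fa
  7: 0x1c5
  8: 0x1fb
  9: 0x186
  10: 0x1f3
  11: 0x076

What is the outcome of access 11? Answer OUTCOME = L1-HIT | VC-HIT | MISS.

  [0] addr=0x1cf blk=28 s=0: MISS | VC []
  [1] addr=0x1cb blk=28 s=0: L1-HIT | VC []
  [2] addr=0x7a blk=7 s=3: MISS | VC []
  [3] addr=0x73 blk=7 s=3: L1-HIT | VC []
  [4] addr=0x78 blk=7 s=3: L1-HIT | VC []
  [5] addr=0x187 blk=24 s=0: MISS | VC [28]
  [6] addr=0x1fa blk=31 s=3: MISS | VC [28, 7]
  [7] addr=0x1c5 blk=28 s=0: VC-HIT | VC [24, 7]
  [8] addr=0x1fb blk=31 s=3: L1-HIT | VC [24, 7]
  [9] addr=0x186 blk=24 s=0: VC-HIT | VC [28, 7]
  [10] addr=0x1f3 blk=31 s=3: L1-HIT | VC [28, 7]
  [11] addr=0x76 blk=7 s=3: VC-HIT | VC [28, 31]

OUTCOME = VC-HIT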